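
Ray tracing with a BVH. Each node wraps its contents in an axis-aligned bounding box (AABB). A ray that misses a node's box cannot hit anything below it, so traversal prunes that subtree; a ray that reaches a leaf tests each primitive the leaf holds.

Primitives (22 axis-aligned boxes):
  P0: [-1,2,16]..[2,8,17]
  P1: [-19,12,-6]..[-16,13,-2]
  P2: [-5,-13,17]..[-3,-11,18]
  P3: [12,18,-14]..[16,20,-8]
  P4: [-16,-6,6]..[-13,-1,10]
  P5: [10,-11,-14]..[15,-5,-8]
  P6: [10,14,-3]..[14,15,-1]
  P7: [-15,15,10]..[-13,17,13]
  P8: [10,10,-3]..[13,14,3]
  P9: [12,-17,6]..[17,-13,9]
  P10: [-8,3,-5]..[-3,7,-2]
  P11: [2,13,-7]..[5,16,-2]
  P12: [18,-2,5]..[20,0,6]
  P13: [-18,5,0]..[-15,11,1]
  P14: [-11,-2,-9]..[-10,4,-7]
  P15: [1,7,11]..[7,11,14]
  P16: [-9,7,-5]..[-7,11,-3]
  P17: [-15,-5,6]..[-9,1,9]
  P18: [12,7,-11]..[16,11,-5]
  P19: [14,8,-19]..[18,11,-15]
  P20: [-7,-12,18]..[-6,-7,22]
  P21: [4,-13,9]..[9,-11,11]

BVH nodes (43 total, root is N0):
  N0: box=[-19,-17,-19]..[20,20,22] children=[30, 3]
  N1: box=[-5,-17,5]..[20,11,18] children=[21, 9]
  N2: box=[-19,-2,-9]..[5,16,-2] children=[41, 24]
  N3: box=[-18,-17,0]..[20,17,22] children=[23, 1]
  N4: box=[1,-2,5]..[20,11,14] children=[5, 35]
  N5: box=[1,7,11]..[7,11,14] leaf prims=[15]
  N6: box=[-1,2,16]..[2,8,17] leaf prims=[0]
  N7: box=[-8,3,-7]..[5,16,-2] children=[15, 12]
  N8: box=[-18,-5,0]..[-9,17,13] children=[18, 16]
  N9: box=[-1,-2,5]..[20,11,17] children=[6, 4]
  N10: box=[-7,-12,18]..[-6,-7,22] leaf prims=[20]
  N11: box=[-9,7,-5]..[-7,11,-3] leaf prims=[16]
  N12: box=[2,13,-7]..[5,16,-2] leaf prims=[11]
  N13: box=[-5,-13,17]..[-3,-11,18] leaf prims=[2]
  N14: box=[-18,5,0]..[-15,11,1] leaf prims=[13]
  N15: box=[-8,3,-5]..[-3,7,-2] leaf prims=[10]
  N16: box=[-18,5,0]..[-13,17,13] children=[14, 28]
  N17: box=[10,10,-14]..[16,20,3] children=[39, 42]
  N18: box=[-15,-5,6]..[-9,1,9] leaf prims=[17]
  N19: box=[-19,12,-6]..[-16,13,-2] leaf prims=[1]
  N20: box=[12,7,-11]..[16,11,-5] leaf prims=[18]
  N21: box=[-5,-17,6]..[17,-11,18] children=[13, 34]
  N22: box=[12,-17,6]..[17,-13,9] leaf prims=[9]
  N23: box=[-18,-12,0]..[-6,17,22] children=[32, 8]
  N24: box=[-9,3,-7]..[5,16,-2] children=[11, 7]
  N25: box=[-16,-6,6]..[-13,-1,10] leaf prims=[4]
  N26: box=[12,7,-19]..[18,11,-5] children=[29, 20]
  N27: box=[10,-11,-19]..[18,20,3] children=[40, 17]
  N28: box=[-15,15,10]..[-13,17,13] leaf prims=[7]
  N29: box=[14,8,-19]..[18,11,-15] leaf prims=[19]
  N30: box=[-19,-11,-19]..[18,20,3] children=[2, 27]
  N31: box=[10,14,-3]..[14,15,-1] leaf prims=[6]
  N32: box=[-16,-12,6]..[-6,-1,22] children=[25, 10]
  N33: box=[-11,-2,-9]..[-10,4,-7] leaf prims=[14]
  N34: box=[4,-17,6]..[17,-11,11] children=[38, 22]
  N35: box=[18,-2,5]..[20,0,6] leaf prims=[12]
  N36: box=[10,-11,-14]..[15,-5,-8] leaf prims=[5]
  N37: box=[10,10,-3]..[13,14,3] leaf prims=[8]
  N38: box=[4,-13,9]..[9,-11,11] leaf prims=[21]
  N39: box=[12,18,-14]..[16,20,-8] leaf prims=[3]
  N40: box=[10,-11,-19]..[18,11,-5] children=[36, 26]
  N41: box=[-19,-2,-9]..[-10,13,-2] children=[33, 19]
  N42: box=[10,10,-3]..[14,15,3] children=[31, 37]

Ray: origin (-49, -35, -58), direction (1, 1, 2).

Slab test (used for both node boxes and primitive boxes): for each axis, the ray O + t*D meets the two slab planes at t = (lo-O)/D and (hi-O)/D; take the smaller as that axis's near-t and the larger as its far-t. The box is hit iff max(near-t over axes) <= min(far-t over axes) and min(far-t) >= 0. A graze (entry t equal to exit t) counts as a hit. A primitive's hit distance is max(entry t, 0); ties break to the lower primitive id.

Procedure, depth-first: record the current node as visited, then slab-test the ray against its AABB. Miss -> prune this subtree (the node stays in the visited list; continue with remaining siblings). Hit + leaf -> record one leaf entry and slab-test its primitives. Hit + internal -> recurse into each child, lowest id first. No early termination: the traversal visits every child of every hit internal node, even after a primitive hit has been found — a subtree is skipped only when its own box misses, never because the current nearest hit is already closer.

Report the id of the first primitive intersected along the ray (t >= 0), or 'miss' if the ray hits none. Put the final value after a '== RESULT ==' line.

Walk:
N0 x:[30,69] y:[18,55] z:[39/2,40] -> hit [30,40], descend [3, 30]
  N3 x:[31,69] y:[18,52] z:[29,40] -> hit [31,40], descend [1, 23]
    N1 x:[44,69] y:[18,46] z:[63/2,38] -> miss, prune
    N23 x:[31,43] y:[23,52] z:[29,40] -> hit [31,40], descend [8, 32]
      N8 x:[31,40] y:[30,52] z:[29,71/2] -> hit [31,71/2], descend [16, 18]
        N16 x:[31,36] y:[40,52] z:[29,71/2] -> miss, prune
        N18 x:[34,40] y:[30,36] z:[32,67/2] -> miss, prune
      N32 x:[33,43] y:[23,34] z:[32,40] -> hit [33,34], descend [10, 25]
        N10 x:[42,43] y:[23,28] z:[38,40] -> miss, prune
        N25 x:[33,36] y:[29,34] z:[32,34] -> hit [33,34] leaf, test {P4@t=33}
  N30 x:[30,67] y:[24,55] z:[39/2,61/2] -> hit [30,61/2], descend [2, 27]
    N2 x:[30,54] y:[33,51] z:[49/2,28] -> miss, prune
    N27 x:[59,67] y:[24,55] z:[39/2,61/2] -> miss, prune

order=[0, 3, 1, 23, 8, 16, 18, 32, 10, 25, 30, 2, 27]  |boxes|=13  |leaves|=1  hit=P4

== RESULT ==
4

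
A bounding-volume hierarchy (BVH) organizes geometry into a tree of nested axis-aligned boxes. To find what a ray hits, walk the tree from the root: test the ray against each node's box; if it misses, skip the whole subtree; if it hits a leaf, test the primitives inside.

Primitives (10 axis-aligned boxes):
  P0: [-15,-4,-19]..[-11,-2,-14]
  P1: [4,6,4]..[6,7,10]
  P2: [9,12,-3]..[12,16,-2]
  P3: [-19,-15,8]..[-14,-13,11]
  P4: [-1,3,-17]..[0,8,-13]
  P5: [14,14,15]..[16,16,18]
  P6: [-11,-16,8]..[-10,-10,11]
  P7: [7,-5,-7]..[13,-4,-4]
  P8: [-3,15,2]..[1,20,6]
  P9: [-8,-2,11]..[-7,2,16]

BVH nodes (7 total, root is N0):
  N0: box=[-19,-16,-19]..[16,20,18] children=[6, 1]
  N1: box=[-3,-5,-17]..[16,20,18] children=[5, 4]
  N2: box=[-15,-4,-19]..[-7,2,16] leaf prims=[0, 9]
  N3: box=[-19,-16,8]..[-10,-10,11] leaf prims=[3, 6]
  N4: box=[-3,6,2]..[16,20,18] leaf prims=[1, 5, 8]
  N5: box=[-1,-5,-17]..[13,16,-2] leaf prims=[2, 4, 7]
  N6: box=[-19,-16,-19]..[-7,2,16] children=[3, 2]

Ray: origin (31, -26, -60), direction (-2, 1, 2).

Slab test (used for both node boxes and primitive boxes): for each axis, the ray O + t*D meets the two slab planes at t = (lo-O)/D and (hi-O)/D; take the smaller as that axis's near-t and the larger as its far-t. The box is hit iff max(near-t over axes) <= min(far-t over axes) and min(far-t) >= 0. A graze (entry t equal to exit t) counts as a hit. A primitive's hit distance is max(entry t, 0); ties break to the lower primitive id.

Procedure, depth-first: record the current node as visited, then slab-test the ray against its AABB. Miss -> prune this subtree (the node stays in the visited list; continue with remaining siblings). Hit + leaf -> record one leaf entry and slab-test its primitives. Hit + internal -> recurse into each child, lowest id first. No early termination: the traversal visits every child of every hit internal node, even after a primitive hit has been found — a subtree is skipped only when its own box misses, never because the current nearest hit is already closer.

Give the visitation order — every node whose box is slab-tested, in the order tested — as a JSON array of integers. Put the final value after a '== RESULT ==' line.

Trace the traversal:
N0 x:[15/2,25] y:[10,46] z:[41/2,39] -> hit [41/2,25], descend [1, 6]
  N1 x:[15/2,17] y:[21,46] z:[43/2,39] -> miss, prune
  N6 x:[19,25] y:[10,28] z:[41/2,38] -> hit [41/2,25], descend [2, 3]
    N2 x:[19,23] y:[22,28] z:[41/2,38] -> hit [22,23] leaf, test {P0@t=22, P9(miss)}
    N3 x:[41/2,25] y:[10,16] z:[34,71/2] -> miss, prune

5 AABB tests over nodes [0, 1, 6, 2, 3]; 1 leaf entered; closest P0.

== RESULT ==
[0, 1, 6, 2, 3]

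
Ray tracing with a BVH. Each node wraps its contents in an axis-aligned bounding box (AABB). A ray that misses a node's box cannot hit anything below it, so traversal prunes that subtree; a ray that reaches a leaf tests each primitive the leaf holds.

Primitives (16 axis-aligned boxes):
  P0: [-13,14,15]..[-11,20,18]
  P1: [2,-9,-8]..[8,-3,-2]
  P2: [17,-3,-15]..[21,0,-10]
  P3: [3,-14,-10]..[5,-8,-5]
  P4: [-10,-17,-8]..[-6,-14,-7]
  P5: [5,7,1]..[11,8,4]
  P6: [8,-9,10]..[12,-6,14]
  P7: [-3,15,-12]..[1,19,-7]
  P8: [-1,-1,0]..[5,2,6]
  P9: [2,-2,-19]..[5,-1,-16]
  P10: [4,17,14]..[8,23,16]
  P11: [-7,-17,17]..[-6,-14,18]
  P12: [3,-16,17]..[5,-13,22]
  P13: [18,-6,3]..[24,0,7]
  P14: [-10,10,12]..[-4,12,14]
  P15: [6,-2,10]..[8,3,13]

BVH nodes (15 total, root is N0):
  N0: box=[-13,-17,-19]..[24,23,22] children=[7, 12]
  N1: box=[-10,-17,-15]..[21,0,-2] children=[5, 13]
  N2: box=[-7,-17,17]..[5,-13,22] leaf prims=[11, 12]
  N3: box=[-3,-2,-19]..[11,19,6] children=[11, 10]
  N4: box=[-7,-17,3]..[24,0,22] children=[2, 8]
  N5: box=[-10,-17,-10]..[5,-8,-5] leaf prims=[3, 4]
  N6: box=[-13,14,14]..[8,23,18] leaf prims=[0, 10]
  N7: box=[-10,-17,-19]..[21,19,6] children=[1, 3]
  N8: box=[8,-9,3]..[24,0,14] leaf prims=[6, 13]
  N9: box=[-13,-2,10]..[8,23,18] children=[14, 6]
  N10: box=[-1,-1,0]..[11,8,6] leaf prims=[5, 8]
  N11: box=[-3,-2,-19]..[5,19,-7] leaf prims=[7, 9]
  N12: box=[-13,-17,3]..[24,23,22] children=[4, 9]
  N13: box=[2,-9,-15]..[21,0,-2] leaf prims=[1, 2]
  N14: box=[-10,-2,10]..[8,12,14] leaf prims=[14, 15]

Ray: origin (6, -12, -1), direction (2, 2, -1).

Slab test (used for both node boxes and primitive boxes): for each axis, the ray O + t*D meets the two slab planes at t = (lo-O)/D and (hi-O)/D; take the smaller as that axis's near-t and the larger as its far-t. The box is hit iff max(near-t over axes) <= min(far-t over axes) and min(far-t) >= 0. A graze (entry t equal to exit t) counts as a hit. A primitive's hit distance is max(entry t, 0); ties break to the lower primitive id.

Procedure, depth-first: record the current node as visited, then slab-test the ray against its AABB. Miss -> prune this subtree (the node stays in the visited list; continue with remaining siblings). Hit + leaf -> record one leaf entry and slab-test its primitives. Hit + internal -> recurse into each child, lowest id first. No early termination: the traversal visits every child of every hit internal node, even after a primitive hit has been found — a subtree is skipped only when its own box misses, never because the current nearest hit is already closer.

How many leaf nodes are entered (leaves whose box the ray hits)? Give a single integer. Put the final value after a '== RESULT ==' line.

Walk:
N0 x:[-19/2,9] y:[-5/2,35/2] z:[-23,18] -> hit [-5/2,9], descend [7, 12]
  N7 x:[-8,15/2] y:[-5/2,31/2] z:[-7,18] -> hit [-5/2,15/2], descend [1, 3]
    N1 x:[-8,15/2] y:[-5/2,6] z:[1,14] -> hit [1,6], descend [5, 13]
      N5 x:[-8,-1/2] y:[-5/2,2] z:[4,9] -> miss, prune
      N13 x:[-2,15/2] y:[3/2,6] z:[1,14] -> hit [3/2,6] leaf, test {P1(miss), P2(miss)}
    N3 x:[-9/2,5/2] y:[5,31/2] z:[-7,18] -> miss, prune
  N12 x:[-19/2,9] y:[-5/2,35/2] z:[-23,-4] -> miss, prune

Summary -> nodes [0, 7, 1, 5, 13, 3, 12]; box-tests=7; leaf-entries=1; first=miss

== RESULT ==
1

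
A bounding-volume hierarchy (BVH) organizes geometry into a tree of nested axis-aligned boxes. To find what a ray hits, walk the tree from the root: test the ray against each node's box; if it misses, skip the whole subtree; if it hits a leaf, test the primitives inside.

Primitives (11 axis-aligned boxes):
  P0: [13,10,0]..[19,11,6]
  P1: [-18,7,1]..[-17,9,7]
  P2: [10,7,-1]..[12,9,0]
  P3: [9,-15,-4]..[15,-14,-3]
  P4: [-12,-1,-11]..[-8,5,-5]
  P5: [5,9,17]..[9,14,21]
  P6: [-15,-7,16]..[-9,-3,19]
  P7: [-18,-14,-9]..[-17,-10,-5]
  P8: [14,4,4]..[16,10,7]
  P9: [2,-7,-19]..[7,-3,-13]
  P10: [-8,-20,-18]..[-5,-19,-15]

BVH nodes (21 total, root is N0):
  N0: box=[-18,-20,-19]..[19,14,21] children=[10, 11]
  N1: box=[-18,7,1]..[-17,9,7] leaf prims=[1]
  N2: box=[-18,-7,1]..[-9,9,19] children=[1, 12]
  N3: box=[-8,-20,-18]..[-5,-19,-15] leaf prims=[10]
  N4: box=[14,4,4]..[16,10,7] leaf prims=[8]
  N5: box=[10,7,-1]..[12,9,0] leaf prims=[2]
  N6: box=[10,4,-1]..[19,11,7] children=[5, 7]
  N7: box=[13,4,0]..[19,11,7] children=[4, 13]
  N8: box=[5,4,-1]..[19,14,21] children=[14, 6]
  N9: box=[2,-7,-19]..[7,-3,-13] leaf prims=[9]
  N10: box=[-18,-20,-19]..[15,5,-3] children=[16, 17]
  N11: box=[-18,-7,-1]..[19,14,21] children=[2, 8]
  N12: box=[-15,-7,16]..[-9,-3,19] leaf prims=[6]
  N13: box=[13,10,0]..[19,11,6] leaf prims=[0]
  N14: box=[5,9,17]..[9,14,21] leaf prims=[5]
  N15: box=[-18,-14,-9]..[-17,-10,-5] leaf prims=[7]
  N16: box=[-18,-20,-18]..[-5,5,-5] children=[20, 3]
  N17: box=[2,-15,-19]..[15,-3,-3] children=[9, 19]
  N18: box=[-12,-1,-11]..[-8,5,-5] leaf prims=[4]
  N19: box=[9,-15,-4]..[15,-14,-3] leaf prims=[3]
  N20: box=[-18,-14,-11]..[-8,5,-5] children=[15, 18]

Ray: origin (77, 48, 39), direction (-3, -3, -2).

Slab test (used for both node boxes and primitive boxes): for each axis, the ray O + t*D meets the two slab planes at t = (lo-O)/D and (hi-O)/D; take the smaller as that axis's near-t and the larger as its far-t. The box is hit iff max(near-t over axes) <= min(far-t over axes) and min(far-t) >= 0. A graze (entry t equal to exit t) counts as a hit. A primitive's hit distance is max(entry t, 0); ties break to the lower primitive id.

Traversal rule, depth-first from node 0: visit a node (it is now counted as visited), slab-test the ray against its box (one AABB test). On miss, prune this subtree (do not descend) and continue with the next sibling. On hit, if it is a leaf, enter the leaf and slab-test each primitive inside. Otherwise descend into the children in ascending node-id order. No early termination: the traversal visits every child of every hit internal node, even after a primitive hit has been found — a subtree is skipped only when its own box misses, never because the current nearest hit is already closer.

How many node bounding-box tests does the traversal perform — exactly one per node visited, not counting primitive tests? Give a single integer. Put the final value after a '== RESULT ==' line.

Traverse from the root:
N0 x:[58/3,95/3] y:[34/3,68/3] z:[9,29] -> hit [58/3,68/3], descend [10, 11]
  N10 x:[62/3,95/3] y:[43/3,68/3] z:[21,29] -> hit [21,68/3], descend [16, 17]
    N16 x:[82/3,95/3] y:[43/3,68/3] z:[22,57/2] -> miss, prune
    N17 x:[62/3,25] y:[17,21] z:[21,29] -> hit [21,21], descend [9, 19]
      N9 x:[70/3,25] y:[17,55/3] z:[26,29] -> miss, prune
      N19 x:[62/3,68/3] y:[62/3,21] z:[21,43/2] -> hit [21,21] leaf, test {P3@t=21}
  N11 x:[58/3,95/3] y:[34/3,55/3] z:[9,20] -> miss, prune

Visited [0, 10, 16, 17, 9, 19, 11]. Tests: 7 box, 1 leaf. Nearest: P3.

== RESULT ==
7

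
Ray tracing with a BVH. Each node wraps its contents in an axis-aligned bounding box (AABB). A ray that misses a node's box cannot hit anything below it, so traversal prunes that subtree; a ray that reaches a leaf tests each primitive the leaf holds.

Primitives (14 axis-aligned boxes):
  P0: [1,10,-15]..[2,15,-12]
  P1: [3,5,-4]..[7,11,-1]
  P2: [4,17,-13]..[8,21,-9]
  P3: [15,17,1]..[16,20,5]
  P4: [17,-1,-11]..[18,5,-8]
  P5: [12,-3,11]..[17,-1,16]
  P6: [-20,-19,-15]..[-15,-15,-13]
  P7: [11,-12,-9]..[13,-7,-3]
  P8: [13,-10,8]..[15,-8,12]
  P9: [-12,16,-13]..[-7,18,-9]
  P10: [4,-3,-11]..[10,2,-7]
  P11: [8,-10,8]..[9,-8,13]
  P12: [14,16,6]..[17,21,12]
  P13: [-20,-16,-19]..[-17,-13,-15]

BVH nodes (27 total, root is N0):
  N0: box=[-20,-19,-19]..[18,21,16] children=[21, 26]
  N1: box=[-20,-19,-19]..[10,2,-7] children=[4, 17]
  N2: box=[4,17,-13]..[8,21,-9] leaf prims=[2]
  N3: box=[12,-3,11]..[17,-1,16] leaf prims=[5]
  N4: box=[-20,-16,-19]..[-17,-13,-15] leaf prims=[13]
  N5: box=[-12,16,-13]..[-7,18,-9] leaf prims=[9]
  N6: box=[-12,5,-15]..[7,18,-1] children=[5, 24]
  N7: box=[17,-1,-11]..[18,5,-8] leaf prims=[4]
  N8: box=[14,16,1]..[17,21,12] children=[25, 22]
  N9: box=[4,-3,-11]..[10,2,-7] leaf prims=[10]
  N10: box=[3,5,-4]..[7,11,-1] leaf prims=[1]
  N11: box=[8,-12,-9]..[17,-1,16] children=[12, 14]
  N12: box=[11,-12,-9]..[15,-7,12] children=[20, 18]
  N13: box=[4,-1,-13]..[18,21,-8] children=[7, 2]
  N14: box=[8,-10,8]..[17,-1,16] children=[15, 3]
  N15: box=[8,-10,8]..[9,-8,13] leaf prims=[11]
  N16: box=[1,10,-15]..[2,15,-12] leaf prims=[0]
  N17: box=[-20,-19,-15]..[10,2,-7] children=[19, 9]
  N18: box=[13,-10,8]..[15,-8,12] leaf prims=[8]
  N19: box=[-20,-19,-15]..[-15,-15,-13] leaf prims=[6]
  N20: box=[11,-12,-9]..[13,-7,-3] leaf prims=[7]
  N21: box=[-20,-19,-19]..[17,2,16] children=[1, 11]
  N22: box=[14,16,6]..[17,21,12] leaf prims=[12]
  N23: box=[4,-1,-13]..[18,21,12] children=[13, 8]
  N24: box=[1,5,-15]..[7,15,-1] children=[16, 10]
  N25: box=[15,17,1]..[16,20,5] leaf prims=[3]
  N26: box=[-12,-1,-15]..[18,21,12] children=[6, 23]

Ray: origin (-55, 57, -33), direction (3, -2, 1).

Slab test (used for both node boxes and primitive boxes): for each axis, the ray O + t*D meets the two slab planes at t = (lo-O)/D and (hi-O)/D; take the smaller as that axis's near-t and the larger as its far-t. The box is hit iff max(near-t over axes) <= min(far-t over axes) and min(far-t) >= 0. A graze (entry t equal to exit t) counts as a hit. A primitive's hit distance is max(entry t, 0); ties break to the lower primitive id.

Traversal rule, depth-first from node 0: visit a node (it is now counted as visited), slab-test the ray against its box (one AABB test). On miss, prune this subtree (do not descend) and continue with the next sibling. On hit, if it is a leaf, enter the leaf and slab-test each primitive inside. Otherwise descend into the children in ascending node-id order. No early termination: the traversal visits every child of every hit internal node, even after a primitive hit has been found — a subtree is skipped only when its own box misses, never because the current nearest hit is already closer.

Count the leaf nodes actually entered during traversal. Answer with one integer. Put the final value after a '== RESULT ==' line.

Trace the traversal:
N0 x:[35/3,73/3] y:[18,38] z:[14,49] -> hit [18,73/3], descend [21, 26]
  N21 x:[35/3,24] y:[55/2,38] z:[14,49] -> miss, prune
  N26 x:[43/3,73/3] y:[18,29] z:[18,45] -> hit [18,73/3], descend [6, 23]
    N6 x:[43/3,62/3] y:[39/2,26] z:[18,32] -> hit [39/2,62/3], descend [5, 24]
      N5 x:[43/3,16] y:[39/2,41/2] z:[20,24] -> miss, prune
      N24 x:[56/3,62/3] y:[21,26] z:[18,32] -> miss, prune
    N23 x:[59/3,73/3] y:[18,29] z:[20,45] -> hit [20,73/3], descend [8, 13]
      N8 x:[23,24] y:[18,41/2] z:[34,45] -> miss, prune
      N13 x:[59/3,73/3] y:[18,29] z:[20,25] -> hit [20,73/3], descend [2, 7]
        N2 x:[59/3,21] y:[18,20] z:[20,24] -> hit [20,20] leaf, test {P2@t=20}
        N7 x:[24,73/3] y:[26,29] z:[22,25] -> miss, prune

Visited [0, 21, 26, 6, 5, 24, 23, 8, 13, 2, 7]. Tests: 11 box, 1 leaf. Nearest: P2.

== RESULT ==
1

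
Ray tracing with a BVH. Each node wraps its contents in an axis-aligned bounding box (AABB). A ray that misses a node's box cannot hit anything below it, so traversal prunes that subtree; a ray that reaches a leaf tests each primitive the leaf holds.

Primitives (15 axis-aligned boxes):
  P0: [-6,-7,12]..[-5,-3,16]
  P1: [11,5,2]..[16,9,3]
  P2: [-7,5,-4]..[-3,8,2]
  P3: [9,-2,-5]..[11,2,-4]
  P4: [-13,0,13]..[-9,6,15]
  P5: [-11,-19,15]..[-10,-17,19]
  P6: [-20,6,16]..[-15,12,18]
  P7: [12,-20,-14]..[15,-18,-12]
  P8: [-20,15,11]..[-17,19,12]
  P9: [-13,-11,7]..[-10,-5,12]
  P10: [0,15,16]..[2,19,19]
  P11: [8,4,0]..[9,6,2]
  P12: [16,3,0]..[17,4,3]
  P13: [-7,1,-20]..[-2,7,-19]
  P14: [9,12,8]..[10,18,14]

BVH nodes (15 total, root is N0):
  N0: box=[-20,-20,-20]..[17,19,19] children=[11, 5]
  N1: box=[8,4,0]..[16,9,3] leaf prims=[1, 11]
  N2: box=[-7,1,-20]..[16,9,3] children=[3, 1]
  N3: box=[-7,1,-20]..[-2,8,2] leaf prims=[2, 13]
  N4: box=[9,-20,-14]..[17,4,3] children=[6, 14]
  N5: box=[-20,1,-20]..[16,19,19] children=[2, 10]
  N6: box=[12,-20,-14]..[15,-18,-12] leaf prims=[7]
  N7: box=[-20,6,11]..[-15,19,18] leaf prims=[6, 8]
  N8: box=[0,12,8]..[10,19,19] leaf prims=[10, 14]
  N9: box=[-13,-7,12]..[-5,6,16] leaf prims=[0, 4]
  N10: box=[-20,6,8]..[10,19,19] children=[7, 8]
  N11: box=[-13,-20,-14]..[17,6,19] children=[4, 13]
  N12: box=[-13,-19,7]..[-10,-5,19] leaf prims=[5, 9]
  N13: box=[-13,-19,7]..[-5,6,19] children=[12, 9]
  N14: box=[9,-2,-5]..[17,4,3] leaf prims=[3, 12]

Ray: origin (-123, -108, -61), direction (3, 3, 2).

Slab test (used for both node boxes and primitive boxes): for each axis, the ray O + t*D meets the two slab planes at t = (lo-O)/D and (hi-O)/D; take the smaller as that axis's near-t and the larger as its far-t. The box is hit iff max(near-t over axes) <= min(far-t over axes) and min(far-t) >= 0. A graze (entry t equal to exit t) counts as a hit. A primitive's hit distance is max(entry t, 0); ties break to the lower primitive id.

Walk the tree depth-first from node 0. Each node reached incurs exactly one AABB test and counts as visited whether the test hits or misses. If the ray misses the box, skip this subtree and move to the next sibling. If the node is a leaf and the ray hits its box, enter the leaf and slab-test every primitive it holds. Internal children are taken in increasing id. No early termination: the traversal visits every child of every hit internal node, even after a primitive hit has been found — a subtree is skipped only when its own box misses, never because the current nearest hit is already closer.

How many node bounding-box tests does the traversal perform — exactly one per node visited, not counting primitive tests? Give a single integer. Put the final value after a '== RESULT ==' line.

Walk:
N0 x:[103/3,140/3] y:[88/3,127/3] z:[41/2,40] -> hit [103/3,40], descend [5, 11]
  N5 x:[103/3,139/3] y:[109/3,127/3] z:[41/2,40] -> hit [109/3,40], descend [2, 10]
    N2 x:[116/3,139/3] y:[109/3,39] z:[41/2,32] -> miss, prune
    N10 x:[103/3,133/3] y:[38,127/3] z:[69/2,40] -> hit [38,40], descend [7, 8]
      N7 x:[103/3,36] y:[38,127/3] z:[36,79/2] -> miss, prune
      N8 x:[41,133/3] y:[40,127/3] z:[69/2,40] -> miss, prune
  N11 x:[110/3,140/3] y:[88/3,38] z:[47/2,40] -> hit [110/3,38], descend [4, 13]
    N4 x:[44,140/3] y:[88/3,112/3] z:[47/2,32] -> miss, prune
    N13 x:[110/3,118/3] y:[89/3,38] z:[34,40] -> hit [110/3,38], descend [9, 12]
      N9 x:[110/3,118/3] y:[101/3,38] z:[73/2,77/2] -> hit [110/3,38] leaf, test {P0(miss), P4@t=37}
      N12 x:[110/3,113/3] y:[89/3,103/3] z:[34,40] -> miss, prune

order=[0, 5, 2, 10, 7, 8, 11, 4, 13, 9, 12]  |boxes|=11  |leaves|=1  hit=P4

== RESULT ==
11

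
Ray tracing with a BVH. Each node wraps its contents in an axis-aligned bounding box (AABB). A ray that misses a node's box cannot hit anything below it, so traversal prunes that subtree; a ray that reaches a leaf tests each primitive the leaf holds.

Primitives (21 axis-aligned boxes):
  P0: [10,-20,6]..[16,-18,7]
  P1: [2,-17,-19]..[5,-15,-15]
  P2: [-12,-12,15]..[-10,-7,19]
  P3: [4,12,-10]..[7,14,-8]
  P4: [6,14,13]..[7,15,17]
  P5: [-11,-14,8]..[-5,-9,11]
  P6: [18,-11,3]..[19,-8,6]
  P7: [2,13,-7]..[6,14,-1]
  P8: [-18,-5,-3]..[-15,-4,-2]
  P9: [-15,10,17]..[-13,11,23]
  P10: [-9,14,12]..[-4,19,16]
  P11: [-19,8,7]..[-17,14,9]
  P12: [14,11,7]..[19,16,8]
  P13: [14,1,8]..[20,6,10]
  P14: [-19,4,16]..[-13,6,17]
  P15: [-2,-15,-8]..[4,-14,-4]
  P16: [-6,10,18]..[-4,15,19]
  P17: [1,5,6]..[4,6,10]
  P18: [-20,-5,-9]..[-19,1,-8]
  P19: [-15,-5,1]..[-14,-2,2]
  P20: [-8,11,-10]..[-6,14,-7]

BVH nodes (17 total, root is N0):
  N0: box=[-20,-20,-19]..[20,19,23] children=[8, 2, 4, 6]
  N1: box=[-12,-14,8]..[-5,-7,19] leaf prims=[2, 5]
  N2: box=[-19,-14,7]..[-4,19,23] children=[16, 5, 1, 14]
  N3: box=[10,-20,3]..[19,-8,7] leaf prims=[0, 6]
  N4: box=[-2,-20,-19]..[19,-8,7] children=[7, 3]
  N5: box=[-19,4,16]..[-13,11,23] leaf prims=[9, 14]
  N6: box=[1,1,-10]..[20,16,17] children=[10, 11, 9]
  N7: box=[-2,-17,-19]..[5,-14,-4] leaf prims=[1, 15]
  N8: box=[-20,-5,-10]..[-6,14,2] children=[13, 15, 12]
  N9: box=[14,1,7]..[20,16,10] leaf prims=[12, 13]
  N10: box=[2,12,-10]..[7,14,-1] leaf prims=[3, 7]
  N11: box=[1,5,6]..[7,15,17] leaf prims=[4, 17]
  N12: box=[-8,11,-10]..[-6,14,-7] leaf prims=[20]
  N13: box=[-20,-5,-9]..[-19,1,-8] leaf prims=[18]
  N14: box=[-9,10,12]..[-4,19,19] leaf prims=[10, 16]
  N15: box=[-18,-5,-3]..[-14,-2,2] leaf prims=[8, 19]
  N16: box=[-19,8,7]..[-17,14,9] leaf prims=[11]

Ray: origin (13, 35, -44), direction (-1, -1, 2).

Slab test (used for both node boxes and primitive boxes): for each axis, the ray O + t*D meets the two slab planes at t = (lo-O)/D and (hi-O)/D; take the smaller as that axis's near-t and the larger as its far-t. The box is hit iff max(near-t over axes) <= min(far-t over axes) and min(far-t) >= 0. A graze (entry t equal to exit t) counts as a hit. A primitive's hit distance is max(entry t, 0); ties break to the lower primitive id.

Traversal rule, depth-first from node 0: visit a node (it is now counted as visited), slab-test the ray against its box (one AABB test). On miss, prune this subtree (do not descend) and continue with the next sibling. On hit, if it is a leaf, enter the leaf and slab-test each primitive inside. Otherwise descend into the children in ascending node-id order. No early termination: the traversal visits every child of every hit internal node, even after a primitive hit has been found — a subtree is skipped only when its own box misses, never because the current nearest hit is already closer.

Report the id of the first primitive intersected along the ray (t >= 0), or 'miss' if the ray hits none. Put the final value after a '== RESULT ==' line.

Traverse from the root:
N0 x:[-7,33] y:[16,55] z:[25/2,67/2] -> hit [16,33], descend [2, 4, 6, 8]
  N2 x:[17,32] y:[16,49] z:[51/2,67/2] -> hit [51/2,32], descend [1, 5, 14, 16]
    N1 x:[18,25] y:[42,49] z:[26,63/2] -> miss, prune
    N5 x:[26,32] y:[24,31] z:[30,67/2] -> hit [30,31] leaf, test {P9(miss), P14@t=30}
    N14 x:[17,22] y:[16,25] z:[28,63/2] -> miss, prune
    N16 x:[30,32] y:[21,27] z:[51/2,53/2] -> miss, prune
  N4 x:[-6,15] y:[43,55] z:[25/2,51/2] -> miss, prune
  N6 x:[-7,12] y:[19,34] z:[17,61/2] -> miss, prune
  N8 x:[19,33] y:[21,40] z:[17,23] -> hit [21,23], descend [12, 13, 15]
    N12 x:[19,21] y:[21,24] z:[17,37/2] -> miss, prune
    N13 x:[32,33] y:[34,40] z:[35/2,18] -> miss, prune
    N15 x:[27,31] y:[37,40] z:[41/2,23] -> miss, prune

order=[0, 2, 1, 5, 14, 16, 4, 6, 8, 12, 13, 15]  |boxes|=12  |leaves|=1  hit=P14

== RESULT ==
14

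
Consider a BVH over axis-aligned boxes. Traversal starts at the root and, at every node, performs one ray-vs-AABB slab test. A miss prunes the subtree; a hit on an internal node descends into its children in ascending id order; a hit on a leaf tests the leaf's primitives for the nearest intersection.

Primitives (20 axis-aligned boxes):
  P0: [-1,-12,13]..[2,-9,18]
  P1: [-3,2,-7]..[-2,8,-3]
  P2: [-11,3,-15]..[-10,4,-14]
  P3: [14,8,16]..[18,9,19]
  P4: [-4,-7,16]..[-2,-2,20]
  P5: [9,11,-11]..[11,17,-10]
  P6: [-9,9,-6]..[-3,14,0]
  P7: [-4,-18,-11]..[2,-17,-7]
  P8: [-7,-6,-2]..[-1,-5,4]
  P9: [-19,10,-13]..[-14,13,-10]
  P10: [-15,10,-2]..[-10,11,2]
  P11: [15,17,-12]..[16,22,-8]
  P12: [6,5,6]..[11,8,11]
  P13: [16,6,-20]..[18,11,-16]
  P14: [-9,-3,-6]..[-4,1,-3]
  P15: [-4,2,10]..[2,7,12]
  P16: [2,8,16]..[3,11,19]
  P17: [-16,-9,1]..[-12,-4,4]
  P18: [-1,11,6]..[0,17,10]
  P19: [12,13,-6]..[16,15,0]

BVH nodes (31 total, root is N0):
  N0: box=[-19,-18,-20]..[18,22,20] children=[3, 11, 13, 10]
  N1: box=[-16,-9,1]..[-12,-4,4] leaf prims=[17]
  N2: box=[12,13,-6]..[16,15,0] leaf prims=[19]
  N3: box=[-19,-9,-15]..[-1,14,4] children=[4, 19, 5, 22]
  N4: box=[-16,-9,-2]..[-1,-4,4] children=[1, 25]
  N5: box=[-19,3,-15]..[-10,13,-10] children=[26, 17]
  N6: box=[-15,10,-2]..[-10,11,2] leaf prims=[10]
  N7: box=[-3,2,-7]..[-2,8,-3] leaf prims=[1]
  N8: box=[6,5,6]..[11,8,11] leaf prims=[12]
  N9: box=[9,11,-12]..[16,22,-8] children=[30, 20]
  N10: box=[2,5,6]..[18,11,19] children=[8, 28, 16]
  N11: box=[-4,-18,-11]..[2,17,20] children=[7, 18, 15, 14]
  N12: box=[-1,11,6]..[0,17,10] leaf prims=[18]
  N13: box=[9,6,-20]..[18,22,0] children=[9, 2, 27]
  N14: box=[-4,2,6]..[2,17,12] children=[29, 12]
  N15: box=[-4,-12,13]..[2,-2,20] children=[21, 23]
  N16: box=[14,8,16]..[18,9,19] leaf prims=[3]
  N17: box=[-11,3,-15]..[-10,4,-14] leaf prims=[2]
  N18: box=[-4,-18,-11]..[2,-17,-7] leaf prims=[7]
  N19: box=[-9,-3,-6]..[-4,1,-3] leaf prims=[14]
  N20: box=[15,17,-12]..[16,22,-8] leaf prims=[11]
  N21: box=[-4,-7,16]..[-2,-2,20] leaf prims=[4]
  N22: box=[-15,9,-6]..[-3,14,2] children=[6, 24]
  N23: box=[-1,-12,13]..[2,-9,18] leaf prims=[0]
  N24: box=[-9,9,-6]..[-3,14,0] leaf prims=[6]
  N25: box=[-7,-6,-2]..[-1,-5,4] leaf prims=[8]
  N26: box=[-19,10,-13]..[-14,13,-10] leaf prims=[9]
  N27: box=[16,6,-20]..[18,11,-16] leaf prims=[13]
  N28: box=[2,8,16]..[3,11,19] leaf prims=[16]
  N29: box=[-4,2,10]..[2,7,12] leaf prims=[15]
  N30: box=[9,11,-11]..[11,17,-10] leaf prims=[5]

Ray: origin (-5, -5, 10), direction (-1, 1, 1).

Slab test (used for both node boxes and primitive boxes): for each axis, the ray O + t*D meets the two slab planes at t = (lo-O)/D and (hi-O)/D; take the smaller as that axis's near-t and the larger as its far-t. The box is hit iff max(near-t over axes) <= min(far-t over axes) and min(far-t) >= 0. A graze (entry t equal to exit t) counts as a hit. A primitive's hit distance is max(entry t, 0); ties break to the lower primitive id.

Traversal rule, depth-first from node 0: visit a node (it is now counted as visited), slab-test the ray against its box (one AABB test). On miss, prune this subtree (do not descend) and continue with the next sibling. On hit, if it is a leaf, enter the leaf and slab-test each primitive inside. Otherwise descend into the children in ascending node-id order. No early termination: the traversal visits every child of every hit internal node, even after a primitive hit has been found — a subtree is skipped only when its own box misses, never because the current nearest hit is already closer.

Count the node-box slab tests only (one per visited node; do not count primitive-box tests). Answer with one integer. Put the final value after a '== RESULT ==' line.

Traverse from the root:
N0 x:[-23,14] y:[-13,27] z:[-30,10] -> hit [-13,10], descend [3, 10, 11, 13]
  N3 x:[-4,14] y:[-4,19] z:[-25,-6] -> miss, prune
  N10 x:[-23,-7] y:[10,16] z:[-4,9] -> miss, prune
  N11 x:[-7,-1] y:[-13,22] z:[-21,10] -> miss, prune
  N13 x:[-23,-14] y:[11,27] z:[-30,-10] -> miss, prune

order=[0, 3, 10, 11, 13]  |boxes|=5  |leaves|=0  hit=miss

== RESULT ==
5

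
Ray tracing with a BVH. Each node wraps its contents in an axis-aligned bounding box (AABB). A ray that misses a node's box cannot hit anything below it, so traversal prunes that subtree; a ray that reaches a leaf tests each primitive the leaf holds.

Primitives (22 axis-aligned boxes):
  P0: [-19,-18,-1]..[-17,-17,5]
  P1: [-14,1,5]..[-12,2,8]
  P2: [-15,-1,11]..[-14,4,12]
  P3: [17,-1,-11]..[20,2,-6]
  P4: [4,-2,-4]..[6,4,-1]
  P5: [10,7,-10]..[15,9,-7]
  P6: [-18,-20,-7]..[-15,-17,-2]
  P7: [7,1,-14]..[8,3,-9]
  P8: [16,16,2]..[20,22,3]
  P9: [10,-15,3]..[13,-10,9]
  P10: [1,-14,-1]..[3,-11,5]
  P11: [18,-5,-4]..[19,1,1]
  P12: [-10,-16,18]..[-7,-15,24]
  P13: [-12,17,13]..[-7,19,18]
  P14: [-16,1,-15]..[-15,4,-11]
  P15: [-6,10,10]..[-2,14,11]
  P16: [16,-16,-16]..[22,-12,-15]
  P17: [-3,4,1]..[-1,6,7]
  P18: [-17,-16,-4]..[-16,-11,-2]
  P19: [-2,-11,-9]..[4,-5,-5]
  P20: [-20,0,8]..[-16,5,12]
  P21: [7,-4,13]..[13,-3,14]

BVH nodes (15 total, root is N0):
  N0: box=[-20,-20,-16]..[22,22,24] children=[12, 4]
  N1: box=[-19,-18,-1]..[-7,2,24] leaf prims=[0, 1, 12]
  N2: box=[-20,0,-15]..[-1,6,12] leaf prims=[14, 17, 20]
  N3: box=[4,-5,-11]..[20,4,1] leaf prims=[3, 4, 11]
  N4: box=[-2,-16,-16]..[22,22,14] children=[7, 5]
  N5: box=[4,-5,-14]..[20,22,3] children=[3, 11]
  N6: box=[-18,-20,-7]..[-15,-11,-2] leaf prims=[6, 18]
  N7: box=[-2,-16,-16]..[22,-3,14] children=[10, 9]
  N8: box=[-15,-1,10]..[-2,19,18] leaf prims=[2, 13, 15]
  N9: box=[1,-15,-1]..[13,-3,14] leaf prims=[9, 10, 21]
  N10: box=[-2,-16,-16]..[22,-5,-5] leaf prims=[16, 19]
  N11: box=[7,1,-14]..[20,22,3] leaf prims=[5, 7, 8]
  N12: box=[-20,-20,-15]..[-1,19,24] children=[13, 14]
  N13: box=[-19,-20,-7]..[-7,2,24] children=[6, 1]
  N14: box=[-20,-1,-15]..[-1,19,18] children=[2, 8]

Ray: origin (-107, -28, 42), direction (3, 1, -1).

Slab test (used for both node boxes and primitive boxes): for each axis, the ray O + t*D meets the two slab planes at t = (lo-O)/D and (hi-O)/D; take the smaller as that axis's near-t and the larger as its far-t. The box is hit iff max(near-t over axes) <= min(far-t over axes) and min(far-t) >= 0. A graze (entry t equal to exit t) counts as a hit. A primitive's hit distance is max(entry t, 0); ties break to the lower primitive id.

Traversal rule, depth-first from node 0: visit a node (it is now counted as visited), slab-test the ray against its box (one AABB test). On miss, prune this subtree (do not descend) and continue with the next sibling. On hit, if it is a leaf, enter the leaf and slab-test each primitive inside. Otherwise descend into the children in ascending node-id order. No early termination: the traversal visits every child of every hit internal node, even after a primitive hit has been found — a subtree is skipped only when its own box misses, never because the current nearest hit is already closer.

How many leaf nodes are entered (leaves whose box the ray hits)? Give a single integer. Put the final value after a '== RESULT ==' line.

Traverse from the root:
N0 x:[29,43] y:[8,50] z:[18,58] -> hit [29,43], descend [4, 12]
  N4 x:[35,43] y:[12,50] z:[28,58] -> hit [35,43], descend [5, 7]
    N5 x:[37,127/3] y:[23,50] z:[39,56] -> hit [39,127/3], descend [3, 11]
      N3 x:[37,127/3] y:[23,32] z:[41,53] -> miss, prune
      N11 x:[38,127/3] y:[29,50] z:[39,56] -> hit [39,127/3] leaf, test {P5(miss), P7(miss), P8(miss)}
    N7 x:[35,43] y:[12,25] z:[28,58] -> miss, prune
  N12 x:[29,106/3] y:[8,47] z:[18,57] -> hit [29,106/3], descend [13, 14]
    N13 x:[88/3,100/3] y:[8,30] z:[18,49] -> hit [88/3,30], descend [1, 6]
      N1 x:[88/3,100/3] y:[10,30] z:[18,43] -> hit [88/3,30] leaf, test {P0(miss), P1(miss), P12(miss)}
      N6 x:[89/3,92/3] y:[8,17] z:[44,49] -> miss, prune
    N14 x:[29,106/3] y:[27,47] z:[24,57] -> hit [29,106/3], descend [2, 8]
      N2 x:[29,106/3] y:[28,34] z:[30,57] -> hit [30,34] leaf, test {P14(miss), P17(miss), P20@t=30}
      N8 x:[92/3,35] y:[27,47] z:[24,32] -> hit [92/3,32] leaf, test {P2@t=92/3, P13(miss), P15(miss)}

Summary -> nodes [0, 4, 5, 3, 11, 7, 12, 13, 1, 6, 14, 2, 8]; box-tests=13; leaf-entries=4; first=P20

== RESULT ==
4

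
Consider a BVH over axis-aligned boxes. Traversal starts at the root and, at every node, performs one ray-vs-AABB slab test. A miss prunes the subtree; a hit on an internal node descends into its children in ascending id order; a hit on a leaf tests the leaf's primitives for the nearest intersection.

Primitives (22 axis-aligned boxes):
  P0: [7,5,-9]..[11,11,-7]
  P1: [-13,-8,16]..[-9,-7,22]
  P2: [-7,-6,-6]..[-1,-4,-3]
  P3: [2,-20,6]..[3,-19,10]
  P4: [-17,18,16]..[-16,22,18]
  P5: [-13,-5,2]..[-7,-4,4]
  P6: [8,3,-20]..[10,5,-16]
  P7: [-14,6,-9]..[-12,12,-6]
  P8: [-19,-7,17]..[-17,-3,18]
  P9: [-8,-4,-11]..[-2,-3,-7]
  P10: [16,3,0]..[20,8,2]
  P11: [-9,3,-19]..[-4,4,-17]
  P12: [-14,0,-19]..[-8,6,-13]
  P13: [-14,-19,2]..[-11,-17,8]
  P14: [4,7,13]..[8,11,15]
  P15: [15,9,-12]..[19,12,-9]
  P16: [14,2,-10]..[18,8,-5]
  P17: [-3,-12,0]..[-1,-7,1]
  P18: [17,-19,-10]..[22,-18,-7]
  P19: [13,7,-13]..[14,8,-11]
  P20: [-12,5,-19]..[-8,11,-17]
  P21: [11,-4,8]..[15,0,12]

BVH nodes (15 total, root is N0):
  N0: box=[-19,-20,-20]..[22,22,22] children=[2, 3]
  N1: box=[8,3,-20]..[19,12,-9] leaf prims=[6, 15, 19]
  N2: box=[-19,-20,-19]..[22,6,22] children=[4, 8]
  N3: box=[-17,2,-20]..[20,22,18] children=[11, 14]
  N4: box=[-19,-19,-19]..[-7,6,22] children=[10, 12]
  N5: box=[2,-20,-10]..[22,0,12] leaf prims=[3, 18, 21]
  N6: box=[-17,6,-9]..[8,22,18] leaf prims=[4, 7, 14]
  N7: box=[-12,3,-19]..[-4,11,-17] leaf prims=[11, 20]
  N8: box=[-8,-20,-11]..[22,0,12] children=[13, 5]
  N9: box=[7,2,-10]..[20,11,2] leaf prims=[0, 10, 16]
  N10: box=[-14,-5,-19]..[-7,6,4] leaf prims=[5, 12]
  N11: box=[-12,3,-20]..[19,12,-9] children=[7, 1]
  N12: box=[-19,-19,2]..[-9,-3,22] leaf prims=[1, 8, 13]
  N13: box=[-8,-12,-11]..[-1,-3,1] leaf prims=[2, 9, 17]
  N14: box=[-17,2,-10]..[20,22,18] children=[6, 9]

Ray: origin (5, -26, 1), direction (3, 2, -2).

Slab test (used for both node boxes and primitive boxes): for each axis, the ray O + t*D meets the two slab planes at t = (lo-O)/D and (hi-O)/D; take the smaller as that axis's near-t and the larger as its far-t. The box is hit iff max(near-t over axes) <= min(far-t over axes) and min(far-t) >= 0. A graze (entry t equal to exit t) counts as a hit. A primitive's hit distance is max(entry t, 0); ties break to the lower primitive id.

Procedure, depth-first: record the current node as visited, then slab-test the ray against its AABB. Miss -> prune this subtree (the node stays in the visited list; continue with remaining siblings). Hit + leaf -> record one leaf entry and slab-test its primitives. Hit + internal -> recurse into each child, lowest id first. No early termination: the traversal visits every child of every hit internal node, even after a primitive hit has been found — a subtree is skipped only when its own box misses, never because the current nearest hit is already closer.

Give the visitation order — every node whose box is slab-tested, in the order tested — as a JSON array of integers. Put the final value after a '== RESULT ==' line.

Trace the traversal:
N0 x:[-8,17/3] y:[3,24] z:[-21/2,21/2] -> hit [3,17/3], descend [2, 3]
  N2 x:[-8,17/3] y:[3,16] z:[-21/2,10] -> hit [3,17/3], descend [4, 8]
    N4 x:[-8,-4] y:[7/2,16] z:[-21/2,10] -> miss, prune
    N8 x:[-13/3,17/3] y:[3,13] z:[-11/2,6] -> hit [3,17/3], descend [5, 13]
      N5 x:[-1,17/3] y:[3,13] z:[-11/2,11/2] -> hit [3,11/2] leaf, test {P3(miss), P18@t=4, P21(miss)}
      N13 x:[-13/3,-2] y:[7,23/2] z:[0,6] -> miss, prune
  N3 x:[-22/3,5] y:[14,24] z:[-17/2,21/2] -> miss, prune

Summary -> nodes [0, 2, 4, 8, 5, 13, 3]; box-tests=7; leaf-entries=1; first=P18

== RESULT ==
[0, 2, 4, 8, 5, 13, 3]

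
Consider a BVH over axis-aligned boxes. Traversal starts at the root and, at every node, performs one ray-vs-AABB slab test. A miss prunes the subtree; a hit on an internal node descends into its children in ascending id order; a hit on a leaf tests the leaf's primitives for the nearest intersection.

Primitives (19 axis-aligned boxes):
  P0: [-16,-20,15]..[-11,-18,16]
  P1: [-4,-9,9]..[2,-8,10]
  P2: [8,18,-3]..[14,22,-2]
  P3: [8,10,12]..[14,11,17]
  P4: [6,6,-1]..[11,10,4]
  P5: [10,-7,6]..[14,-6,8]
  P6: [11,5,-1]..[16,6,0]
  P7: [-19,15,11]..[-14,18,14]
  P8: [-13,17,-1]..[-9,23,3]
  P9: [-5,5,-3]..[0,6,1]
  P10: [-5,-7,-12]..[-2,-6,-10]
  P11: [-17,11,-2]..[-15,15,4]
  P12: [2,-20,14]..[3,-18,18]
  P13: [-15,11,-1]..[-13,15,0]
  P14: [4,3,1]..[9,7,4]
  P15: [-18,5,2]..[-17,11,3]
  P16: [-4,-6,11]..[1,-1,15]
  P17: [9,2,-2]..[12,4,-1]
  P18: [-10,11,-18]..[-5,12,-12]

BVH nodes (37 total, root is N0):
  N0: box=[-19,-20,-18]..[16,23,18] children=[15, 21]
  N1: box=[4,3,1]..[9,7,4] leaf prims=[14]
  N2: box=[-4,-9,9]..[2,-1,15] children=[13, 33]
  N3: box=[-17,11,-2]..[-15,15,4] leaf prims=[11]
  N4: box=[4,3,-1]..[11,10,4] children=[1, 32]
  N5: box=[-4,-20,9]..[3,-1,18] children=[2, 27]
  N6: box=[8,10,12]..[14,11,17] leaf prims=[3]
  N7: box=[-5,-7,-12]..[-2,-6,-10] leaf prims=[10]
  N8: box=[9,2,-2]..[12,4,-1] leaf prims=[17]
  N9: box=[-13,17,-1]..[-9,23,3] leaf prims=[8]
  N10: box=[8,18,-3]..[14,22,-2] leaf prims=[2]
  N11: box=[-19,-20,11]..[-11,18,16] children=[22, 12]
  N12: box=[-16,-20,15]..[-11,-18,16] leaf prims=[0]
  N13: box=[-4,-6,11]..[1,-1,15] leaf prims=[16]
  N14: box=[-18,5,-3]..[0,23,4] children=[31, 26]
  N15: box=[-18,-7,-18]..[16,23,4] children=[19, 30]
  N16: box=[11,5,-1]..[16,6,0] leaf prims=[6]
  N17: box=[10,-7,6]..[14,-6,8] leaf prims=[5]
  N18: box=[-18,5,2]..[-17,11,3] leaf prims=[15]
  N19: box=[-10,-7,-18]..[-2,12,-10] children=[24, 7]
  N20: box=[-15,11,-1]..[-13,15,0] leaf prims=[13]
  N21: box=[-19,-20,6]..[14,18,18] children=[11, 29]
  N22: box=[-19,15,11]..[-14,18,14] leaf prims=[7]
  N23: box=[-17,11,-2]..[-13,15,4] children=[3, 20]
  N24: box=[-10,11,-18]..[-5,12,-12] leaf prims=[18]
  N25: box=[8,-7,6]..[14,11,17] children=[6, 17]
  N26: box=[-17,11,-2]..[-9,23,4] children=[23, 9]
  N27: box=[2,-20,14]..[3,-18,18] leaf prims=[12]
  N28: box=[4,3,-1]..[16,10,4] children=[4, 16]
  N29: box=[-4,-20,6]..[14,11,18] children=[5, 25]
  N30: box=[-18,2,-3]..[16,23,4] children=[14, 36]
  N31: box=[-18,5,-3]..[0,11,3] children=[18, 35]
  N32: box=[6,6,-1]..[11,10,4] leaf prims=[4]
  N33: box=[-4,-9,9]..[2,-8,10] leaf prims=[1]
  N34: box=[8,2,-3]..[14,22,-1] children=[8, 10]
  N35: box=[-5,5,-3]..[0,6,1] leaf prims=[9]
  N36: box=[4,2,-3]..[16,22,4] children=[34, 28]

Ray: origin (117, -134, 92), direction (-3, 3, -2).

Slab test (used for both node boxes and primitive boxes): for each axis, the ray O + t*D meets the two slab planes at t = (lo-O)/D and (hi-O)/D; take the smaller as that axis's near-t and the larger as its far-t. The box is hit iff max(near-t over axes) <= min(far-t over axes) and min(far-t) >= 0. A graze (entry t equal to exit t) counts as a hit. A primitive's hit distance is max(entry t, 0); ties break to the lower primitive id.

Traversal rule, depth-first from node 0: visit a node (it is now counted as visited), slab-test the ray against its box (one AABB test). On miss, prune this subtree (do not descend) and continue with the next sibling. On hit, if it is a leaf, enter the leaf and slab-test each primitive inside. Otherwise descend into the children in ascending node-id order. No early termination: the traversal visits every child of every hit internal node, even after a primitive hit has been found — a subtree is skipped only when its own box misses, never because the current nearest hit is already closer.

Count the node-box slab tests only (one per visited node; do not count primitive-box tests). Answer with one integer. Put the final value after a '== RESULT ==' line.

Traverse from the root:
N0 x:[101/3,136/3] y:[38,157/3] z:[37,55] -> hit [38,136/3], descend [15, 21]
  N15 x:[101/3,45] y:[127/3,157/3] z:[44,55] -> hit [44,45], descend [19, 30]
    N19 x:[119/3,127/3] y:[127/3,146/3] z:[51,55] -> miss, prune
    N30 x:[101/3,45] y:[136/3,157/3] z:[44,95/2] -> miss, prune
  N21 x:[103/3,136/3] y:[38,152/3] z:[37,43] -> hit [38,43], descend [11, 29]
    N11 x:[128/3,136/3] y:[38,152/3] z:[38,81/2] -> miss, prune
    N29 x:[103/3,121/3] y:[38,145/3] z:[37,43] -> hit [38,121/3], descend [5, 25]
      N5 x:[38,121/3] y:[38,133/3] z:[37,83/2] -> hit [38,121/3], descend [2, 27]
        N2 x:[115/3,121/3] y:[125/3,133/3] z:[77/2,83/2] -> miss, prune
        N27 x:[38,115/3] y:[38,116/3] z:[37,39] -> hit [38,115/3] leaf, test {P12@t=38}
      N25 x:[103/3,109/3] y:[127/3,145/3] z:[75/2,43] -> miss, prune

Visited [0, 15, 19, 30, 21, 11, 29, 5, 2, 27, 25]. Tests: 11 box, 1 leaf. Nearest: P12.

== RESULT ==
11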